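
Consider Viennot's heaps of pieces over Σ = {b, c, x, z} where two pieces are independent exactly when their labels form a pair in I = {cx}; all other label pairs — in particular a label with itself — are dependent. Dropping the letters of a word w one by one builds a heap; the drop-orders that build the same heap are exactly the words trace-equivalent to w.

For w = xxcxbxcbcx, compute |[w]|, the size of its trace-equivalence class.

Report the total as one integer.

16

0(x) covers ∅
1(x) covers 0:x
2(c) covers ∅
3(x) covers 1:x
4(b) covers 2:c, 3:x
5(x) covers 4:b
6(c) covers 4:b
7(b) covers 5:x, 6:c
8(c) covers 7:b
9(x) covers 7:b
floor of heap: 0:x, 2:c
completions by unplaced set U, small U first (add the entries for U minus each lowest piece of U):
  |U|=1: {8}:1  {9}:1
  |U|=2: {8,9}:2
  |U|=3: {7,8,9}:2
  |U|=4: {5,7,8,9}:2  {6,7,8,9}:2
  |U|=5: {5,6,7,8,9}:4
  |U|=6: {4,5,6,7,8,9}:4
  |U|=7: {2,4,5,6,7,8,9}:4  {3,4,5,6,7,8,9}:4
  |U|=8: {1,3,4,5,6,7,8,9}:4  {2,3,4,5,6,7,8,9}:8
  start at 0(x): 12
  start at 2(c): 4
sum over floor = 16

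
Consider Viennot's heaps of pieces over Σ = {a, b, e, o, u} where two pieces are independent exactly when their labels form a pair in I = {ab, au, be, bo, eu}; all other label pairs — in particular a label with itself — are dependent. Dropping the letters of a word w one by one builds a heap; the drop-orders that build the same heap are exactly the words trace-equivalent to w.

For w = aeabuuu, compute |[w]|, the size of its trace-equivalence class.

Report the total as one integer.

35

#0=a has no predecessor
#1=e depends on [0:a]
#2=a depends on [1:e]
#3=b has no predecessor
#4=u depends on [3:b]
#5=u depends on [4:u]
#6=u depends on [5:u]
sources: [0:a, 3:b]
N(rest) = Σ N(rest − s) over sources s of rest; N(one piece) = 1:
  size 1 → [2]=1  [6]=1
  size 2 → [1,2]=1  [2,6]=2  [5,6]=1
  size 3 → [0,1,2]=1  [1,2,6]=3  [2,5,6]=3  [4,5,6]=1
  size 4 → [0,1,2,6]=4  [1,2,5,6]=6  [2,4,5,6]=4  [3,4,5,6]=1
  size 5 → [0,1,2,5,6]=10  [1,2,4,5,6]=10  [2,3,4,5,6]=5
  first=0(a) contributes 15
  first=3(b) contributes 20
|[w]| = 35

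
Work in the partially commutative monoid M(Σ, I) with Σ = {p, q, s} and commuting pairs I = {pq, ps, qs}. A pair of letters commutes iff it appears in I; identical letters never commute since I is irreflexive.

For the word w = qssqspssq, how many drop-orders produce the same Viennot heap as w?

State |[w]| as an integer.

0(q) covers ∅
1(s) covers ∅
2(s) covers 1:s
3(q) covers 0:q
4(s) covers 2:s
5(p) covers ∅
6(s) covers 4:s
7(s) covers 6:s
8(q) covers 3:q
floor of heap: 0:q, 1:s, 5:p
completions by unplaced set U, small U first (add the entries for U minus each lowest piece of U):
  |U|=1: {5}:1  {7}:1  {8}:1
  |U|=2: {3,8}:1  {5,7}:2  {5,8}:2  {6,7}:1  {7,8}:2
  |U|=3: {0,3,8}:1  {3,5,8}:3  {3,7,8}:3  {4,6,7}:1  {5,6,7}:3  {5,7,8}:6  {6,7,8}:3
  |U|=4: {0,3,5,8}:4  {0,3,7,8}:4  {2,4,6,7}:1  {3,5,7,8}:12  {3,6,7,8}:6  {4,5,6,7}:4  {4,6,7,8}:4  {5,6,7,8}:12
  |U|=5: {0,3,5,7,8}:20  {0,3,6,7,8}:10  {1,2,4,6,7}:1  {2,4,5,6,7}:5  {2,4,6,7,8}:5  {3,4,6,7,8}:10  {3,5,6,7,8}:30  {4,5,6,7,8}:20
  |U|=6: {0,3,4,6,7,8}:20  {0,3,5,6,7,8}:60  {1,2,4,5,6,7}:6  {1,2,4,6,7,8}:6  {2,3,4,6,7,8}:15  {2,4,5,6,7,8}:30  {3,4,5,6,7,8}:60
  |U|=7: {0,2,3,4,6,7,8}:35  {0,3,4,5,6,7,8}:140  {1,2,3,4,6,7,8}:21  {1,2,4,5,6,7,8}:42  {2,3,4,5,6,7,8}:105
  start at 0(q): 168
  start at 1(s): 280
  start at 5(p): 56
sum over floor = 504

504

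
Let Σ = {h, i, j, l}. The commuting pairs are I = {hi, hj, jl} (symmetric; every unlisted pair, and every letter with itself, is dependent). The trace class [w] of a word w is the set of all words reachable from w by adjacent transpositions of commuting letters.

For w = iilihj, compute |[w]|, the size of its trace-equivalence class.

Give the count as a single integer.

piece 0:i — minimal
piece 1:i rests on {0:i}
piece 2:l rests on {1:i}
piece 3:i rests on {2:l}
piece 4:h rests on {2:l}
piece 5:j rests on {3:i}
minimal pieces: {0:i}
ways to finish when only these pieces remain (= sum over removing one remaining piece with nothing left below it):
  1 left: {4}→1  {5}→1
  2 left: {3,5}→1  {4,5}→2
  3 left: {3,4,5}→3
  4 left: {2,3,4,5}→3
  placing 0:i first → 3 extensions

3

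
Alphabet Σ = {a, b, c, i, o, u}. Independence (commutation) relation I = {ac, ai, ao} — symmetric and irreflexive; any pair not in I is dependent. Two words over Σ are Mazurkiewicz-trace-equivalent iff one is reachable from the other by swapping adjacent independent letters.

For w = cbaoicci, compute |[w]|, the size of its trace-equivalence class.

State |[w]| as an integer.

0(c) covers ∅
1(b) covers 0:c
2(a) covers 1:b
3(o) covers 1:b
4(i) covers 3:o
5(c) covers 4:i
6(c) covers 5:c
7(i) covers 6:c
floor of heap: 0:c
completions by unplaced set U, small U first (add the entries for U minus each lowest piece of U):
  |U|=1: {2}:1  {7}:1
  |U|=2: {2,7}:2  {6,7}:1
  |U|=3: {2,6,7}:3  {5,6,7}:1
  |U|=4: {2,5,6,7}:4  {4,5,6,7}:1
  |U|=5: {2,4,5,6,7}:5  {3,4,5,6,7}:1
  |U|=6: {2,3,4,5,6,7}:6
  start at 0(c): 6

6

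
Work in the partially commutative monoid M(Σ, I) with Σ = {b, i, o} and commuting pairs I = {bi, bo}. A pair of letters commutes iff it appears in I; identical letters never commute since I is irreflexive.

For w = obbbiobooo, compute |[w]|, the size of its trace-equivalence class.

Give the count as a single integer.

piece 0:o — minimal
piece 1:b — minimal
piece 2:b rests on {1:b}
piece 3:b rests on {2:b}
piece 4:i rests on {0:o}
piece 5:o rests on {4:i}
piece 6:b rests on {3:b}
piece 7:o rests on {5:o}
piece 8:o rests on {7:o}
piece 9:o rests on {8:o}
minimal pieces: {0:o, 1:b}
ways to finish when only these pieces remain (= sum over removing one remaining piece with nothing left below it):
  1 left: {6}→1  {9}→1
  2 left: {3,6}→1  {6,9}→2  {8,9}→1
  3 left: {2,3,6}→1  {3,6,9}→3  {6,8,9}→3  {7,8,9}→1
  4 left: {1,2,3,6}→1  {2,3,6,9}→4  {3,6,8,9}→6  {5,7,8,9}→1  {6,7,8,9}→4
  5 left: {1,2,3,6,9}→5  {2,3,6,8,9}→10  {3,6,7,8,9}→10  {4,5,7,8,9}→1  {5,6,7,8,9}→5
  6 left: {0,4,5,7,8,9}→1  {1,2,3,6,8,9}→15  {2,3,6,7,8,9}→20  {3,5,6,7,8,9}→15  {4,5,6,7,8,9}→6
  7 left: {0,4,5,6,7,8,9}→7  {1,2,3,6,7,8,9}→35  {2,3,5,6,7,8,9}→35  {3,4,5,6,7,8,9}→21
  8 left: {0,3,4,5,6,7,8,9}→28  {1,2,3,5,6,7,8,9}→70  {2,3,4,5,6,7,8,9}→56
  placing 0:o first → 126 extensions
  placing 1:b first → 84 extensions
total linear extensions = 210

210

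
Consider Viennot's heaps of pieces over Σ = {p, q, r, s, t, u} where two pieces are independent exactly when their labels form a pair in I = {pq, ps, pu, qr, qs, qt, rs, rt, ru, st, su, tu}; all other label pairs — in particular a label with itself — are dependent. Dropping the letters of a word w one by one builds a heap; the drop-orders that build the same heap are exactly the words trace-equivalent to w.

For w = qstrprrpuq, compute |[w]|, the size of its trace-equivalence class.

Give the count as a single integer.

1680

#0=q has no predecessor
#1=s has no predecessor
#2=t has no predecessor
#3=r has no predecessor
#4=p depends on [2:t, 3:r]
#5=r depends on [4:p]
#6=r depends on [5:r]
#7=p depends on [6:r]
#8=u depends on [0:q]
#9=q depends on [8:u]
sources: [0:q, 1:s, 2:t, 3:r]
N(rest) = Σ N(rest − s) over sources s of rest; N(one piece) = 1:
  size 1 → [1]=1  [7]=1  [9]=1
  size 2 → [1,7]=2  [1,9]=2  [6,7]=1  [7,9]=2  [8,9]=1
  size 3 → [0,8,9]=1  [1,6,7]=3  [1,7,9]=6  [1,8,9]=3  [5,6,7]=1  [6,7,9]=3  [7,8,9]=3
  size 4 → [0,1,8,9]=4  [0,7,8,9]=4  [1,5,6,7]=4  [1,6,7,9]=12  [1,7,8,9]=12  [4,5,6,7]=1  [5,6,7,9]=4  [6,7,8,9]=6
  size 5 → [0,1,7,8,9]=20  [0,6,7,8,9]=10  [1,4,5,6,7]=5  [1,5,6,7,9]=20  [1,6,7,8,9]=30  [2,4,5,6,7]=1  [3,4,5,6,7]=1  [4,5,6,7,9]=5  [5,6,7,8,9]=10
  size 6 → [0,1,6,7,8,9]=60  [0,5,6,7,8,9]=20  [1,2,4,5,6,7]=6  [1,3,4,5,6,7]=6  [1,4,5,6,7,9]=30  [1,5,6,7,8,9]=60  [2,3,4,5,6,7]=2  [2,4,5,6,7,9]=6  [3,4,5,6,7,9]=6  [4,5,6,7,8,9]=15
  size 7 → [0,1,5,6,7,8,9]=140  [0,4,5,6,7,8,9]=35  [1,2,3,4,5,6,7]=14  [1,2,4,5,6,7,9]=42  [1,3,4,5,6,7,9]=42  [1,4,5,6,7,8,9]=105  [2,3,4,5,6,7,9]=14  [2,4,5,6,7,8,9]=21  [3,4,5,6,7,8,9]=21
  size 8 → [0,1,4,5,6,7,8,9]=280  [0,2,4,5,6,7,8,9]=56  [0,3,4,5,6,7,8,9]=56  [1,2,3,4,5,6,7,9]=112  [1,2,4,5,6,7,8,9]=168  [1,3,4,5,6,7,8,9]=168  [2,3,4,5,6,7,8,9]=56
  first=0(q) contributes 504
  first=1(s) contributes 168
  first=2(t) contributes 504
  first=3(r) contributes 504
|[w]| = 1680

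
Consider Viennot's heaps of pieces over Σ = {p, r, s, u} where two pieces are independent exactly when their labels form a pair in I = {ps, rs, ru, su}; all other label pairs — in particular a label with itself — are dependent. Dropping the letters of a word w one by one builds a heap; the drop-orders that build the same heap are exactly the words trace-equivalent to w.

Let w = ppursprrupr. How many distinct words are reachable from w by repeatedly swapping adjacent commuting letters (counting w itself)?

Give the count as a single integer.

#0=p has no predecessor
#1=p depends on [0:p]
#2=u depends on [1:p]
#3=r depends on [1:p]
#4=s has no predecessor
#5=p depends on [2:u, 3:r]
#6=r depends on [5:p]
#7=r depends on [6:r]
#8=u depends on [5:p]
#9=p depends on [7:r, 8:u]
#10=r depends on [9:p]
sources: [0:p, 4:s]
N(rest) = Σ N(rest − s) over sources s of rest; N(one piece) = 1:
  size 1 → [4]=1  [10]=1
  size 2 → [4,10]=2  [9,10]=1
  size 3 → [4,9,10]=3  [7,9,10]=1  [8,9,10]=1
  size 4 → [4,7,9,10]=4  [4,8,9,10]=4  [6,7,9,10]=1  [7,8,9,10]=2
  size 5 → [4,6,7,9,10]=5  [4,7,8,9,10]=10  [6,7,8,9,10]=3
  size 6 → [4,6,7,8,9,10]=18  [5,6,7,8,9,10]=3
  size 7 → [2,5,6,7,8,9,10]=3  [3,5,6,7,8,9,10]=3  [4,5,6,7,8,9,10]=21
  size 8 → [2,3,5,6,7,8,9,10]=6  [2,4,5,6,7,8,9,10]=24  [3,4,5,6,7,8,9,10]=24
  size 9 → [1,2,3,5,6,7,8,9,10]=6  [2,3,4,5,6,7,8,9,10]=54
  first=0(p) contributes 60
  first=4(s) contributes 6
|[w]| = 66

66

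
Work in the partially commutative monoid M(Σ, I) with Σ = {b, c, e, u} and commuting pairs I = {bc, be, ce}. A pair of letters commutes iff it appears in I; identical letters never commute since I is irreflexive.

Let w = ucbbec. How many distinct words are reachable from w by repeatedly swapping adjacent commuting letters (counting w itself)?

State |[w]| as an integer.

0(u) covers ∅
1(c) covers 0:u
2(b) covers 0:u
3(b) covers 2:b
4(e) covers 0:u
5(c) covers 1:c
floor of heap: 0:u
completions by unplaced set U, small U first (add the entries for U minus each lowest piece of U):
  |U|=1: {3}:1  {4}:1  {5}:1
  |U|=2: {1,5}:1  {2,3}:1  {3,4}:2  {3,5}:2  {4,5}:2
  |U|=3: {1,3,5}:3  {1,4,5}:3  {2,3,4}:3  {2,3,5}:3  {3,4,5}:6
  |U|=4: {1,2,3,5}:6  {1,3,4,5}:12  {2,3,4,5}:12
  start at 0(u): 30

30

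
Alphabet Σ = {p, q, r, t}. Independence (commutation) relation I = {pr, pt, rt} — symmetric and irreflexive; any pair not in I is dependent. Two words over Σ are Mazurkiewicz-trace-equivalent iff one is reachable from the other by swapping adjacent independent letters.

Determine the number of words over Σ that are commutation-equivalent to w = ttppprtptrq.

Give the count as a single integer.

0(t) covers ∅
1(t) covers 0:t
2(p) covers ∅
3(p) covers 2:p
4(p) covers 3:p
5(r) covers ∅
6(t) covers 1:t
7(p) covers 4:p
8(t) covers 6:t
9(r) covers 5:r
10(q) covers 7:p, 8:t, 9:r
floor of heap: 0:t, 2:p, 5:r
completions by unplaced set U, small U first (add the entries for U minus each lowest piece of U):
  |U|=1: {10}:1
  |U|=2: {7,10}:1  {8,10}:1  {9,10}:1
  |U|=3: {4,7,10}:1  {5,9,10}:1  {6,8,10}:1  {7,8,10}:2  {7,9,10}:2  {8,9,10}:2
  |U|=4: {1,6,8,10}:1  {3,4,7,10}:1  {4,7,8,10}:3  {4,7,9,10}:3  {5,7,9,10}:3  {5,8,9,10}:3  {6,7,8,10}:3  {6,8,9,10}:3  {7,8,9,10}:6
  |U|=5: {0,1,6,8,10}:1  {1,6,7,8,10}:4  {1,6,8,9,10}:4  {2,3,4,7,10}:1  {3,4,7,8,10}:4  {3,4,7,9,10}:4  {4,5,7,9,10}:6  {4,6,7,8,10}:6  {4,7,8,9,10}:12  {5,6,8,9,10}:6  {5,7,8,9,10}:12  {6,7,8,9,10}:12
  |U|=6: {0,1,6,7,8,10}:5  {0,1,6,8,9,10}:5  {1,4,6,7,8,10}:10  {1,5,6,8,9,10}:10  {1,6,7,8,9,10}:20  {2,3,4,7,8,10}:5  {2,3,4,7,9,10}:5  {3,4,5,7,9,10}:10  {3,4,6,7,8,10}:10  {3,4,7,8,9,10}:20  {4,5,7,8,9,10}:30  {4,6,7,8,9,10}:30  {5,6,7,8,9,10}:30
  |U|=7: {0,1,4,6,7,8,10}:15  {0,1,5,6,8,9,10}:15  {0,1,6,7,8,9,10}:30  {1,3,4,6,7,8,10}:20  {1,4,6,7,8,9,10}:60  {1,5,6,7,8,9,10}:60  {2,3,4,5,7,9,10}:15  {2,3,4,6,7,8,10}:15  {2,3,4,7,8,9,10}:30  {3,4,5,7,8,9,10}:60  {3,4,6,7,8,9,10}:60  {4,5,6,7,8,9,10}:90
  |U|=8: {0,1,3,4,6,7,8,10}:35  {0,1,4,6,7,8,9,10}:105  {0,1,5,6,7,8,9,10}:105  {1,2,3,4,6,7,8,10}:35  {1,3,4,6,7,8,9,10}:140  {1,4,5,6,7,8,9,10}:210  {2,3,4,5,7,8,9,10}:105  {2,3,4,6,7,8,9,10}:105  {3,4,5,6,7,8,9,10}:210
  |U|=9: {0,1,2,3,4,6,7,8,10}:70  {0,1,3,4,6,7,8,9,10}:280  {0,1,4,5,6,7,8,9,10}:420  {1,2,3,4,6,7,8,9,10}:280  {1,3,4,5,6,7,8,9,10}:560  {2,3,4,5,6,7,8,9,10}:420
  start at 0(t): 1260
  start at 2(p): 1260
  start at 5(r): 630
sum over floor = 3150

3150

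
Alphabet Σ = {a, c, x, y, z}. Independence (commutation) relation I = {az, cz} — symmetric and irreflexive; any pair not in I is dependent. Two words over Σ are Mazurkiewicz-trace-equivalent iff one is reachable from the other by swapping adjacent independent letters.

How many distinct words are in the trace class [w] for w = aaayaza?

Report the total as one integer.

3

piece 0:a — minimal
piece 1:a rests on {0:a}
piece 2:a rests on {1:a}
piece 3:y rests on {2:a}
piece 4:a rests on {3:y}
piece 5:z rests on {3:y}
piece 6:a rests on {4:a}
minimal pieces: {0:a}
ways to finish when only these pieces remain (= sum over removing one remaining piece with nothing left below it):
  1 left: {5}→1  {6}→1
  2 left: {4,6}→1  {5,6}→2
  3 left: {4,5,6}→3
  4 left: {3,4,5,6}→3
  5 left: {2,3,4,5,6}→3
  placing 0:a first → 3 extensions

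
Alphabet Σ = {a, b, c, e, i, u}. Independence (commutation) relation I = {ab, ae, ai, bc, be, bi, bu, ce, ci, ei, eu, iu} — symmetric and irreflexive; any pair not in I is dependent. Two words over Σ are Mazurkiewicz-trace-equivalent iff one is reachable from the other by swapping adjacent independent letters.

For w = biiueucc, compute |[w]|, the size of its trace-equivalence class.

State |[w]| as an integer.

840

0(b) covers ∅
1(i) covers ∅
2(i) covers 1:i
3(u) covers ∅
4(e) covers ∅
5(u) covers 3:u
6(c) covers 5:u
7(c) covers 6:c
floor of heap: 0:b, 1:i, 3:u, 4:e
completions by unplaced set U, small U first (add the entries for U minus each lowest piece of U):
  |U|=1: {0}:1  {2}:1  {4}:1  {7}:1
  |U|=2: {0,2}:2  {0,4}:2  {0,7}:2  {1,2}:1  {2,4}:2  {2,7}:2  {4,7}:2  {6,7}:1
  |U|=3: {0,1,2}:3  {0,2,4}:6  {0,2,7}:6  {0,4,7}:6  {0,6,7}:3  {1,2,4}:3  {1,2,7}:3  {2,4,7}:6  {2,6,7}:3  {4,6,7}:3  {5,6,7}:1
  |U|=4: {0,1,2,4}:12  {0,1,2,7}:12  {0,2,4,7}:24  {0,2,6,7}:12  {0,4,6,7}:12  {0,5,6,7}:4  {1,2,4,7}:12  {1,2,6,7}:6  {2,4,6,7}:12  {2,5,6,7}:4  {3,5,6,7}:1  {4,5,6,7}:4
  |U|=5: {0,1,2,4,7}:60  {0,1,2,6,7}:30  {0,2,4,6,7}:60  {0,2,5,6,7}:20  {0,3,5,6,7}:5  {0,4,5,6,7}:20  {1,2,4,6,7}:30  {1,2,5,6,7}:10  {2,3,5,6,7}:5  {2,4,5,6,7}:20  {3,4,5,6,7}:5
  |U|=6: {0,1,2,4,6,7}:180  {0,1,2,5,6,7}:60  {0,2,3,5,6,7}:30  {0,2,4,5,6,7}:120  {0,3,4,5,6,7}:30  {1,2,3,5,6,7}:15  {1,2,4,5,6,7}:60  {2,3,4,5,6,7}:30
  start at 0(b): 105
  start at 1(i): 210
  start at 3(u): 420
  start at 4(e): 105
sum over floor = 840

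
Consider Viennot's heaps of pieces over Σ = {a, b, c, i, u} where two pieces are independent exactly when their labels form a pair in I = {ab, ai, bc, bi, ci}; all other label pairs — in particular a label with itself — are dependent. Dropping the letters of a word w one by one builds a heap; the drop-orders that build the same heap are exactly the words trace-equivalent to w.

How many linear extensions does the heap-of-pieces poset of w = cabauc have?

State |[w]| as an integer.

drop 0:c onto floor
drop 1:a onto {0:c}
drop 2:b onto floor
drop 3:a onto {1:a}
drop 4:u onto {2:b, 3:a}
drop 5:c onto {4:u}
ground layer = {0:c, 2:b}
drop-orders for the pieces not yet dropped (sum over which currently-grounded one goes next):
  1 to go: {5} 1
  2 to go: {4,5} 1
  3 to go: {2,4,5} 1  {3,4,5} 1
  4 to go: {1,3,4,5} 1  {2,3,4,5} 2
  if 0:c drops first: 3 orders
  if 2:b drops first: 1 orders
heap linearizations: 4

4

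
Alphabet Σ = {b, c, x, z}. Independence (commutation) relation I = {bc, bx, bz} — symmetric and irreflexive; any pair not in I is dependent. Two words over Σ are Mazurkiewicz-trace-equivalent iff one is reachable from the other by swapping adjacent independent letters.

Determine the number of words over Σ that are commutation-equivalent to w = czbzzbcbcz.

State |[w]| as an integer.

piece 0:c — minimal
piece 1:z rests on {0:c}
piece 2:b — minimal
piece 3:z rests on {1:z}
piece 4:z rests on {3:z}
piece 5:b rests on {2:b}
piece 6:c rests on {4:z}
piece 7:b rests on {5:b}
piece 8:c rests on {6:c}
piece 9:z rests on {8:c}
minimal pieces: {0:c, 2:b}
ways to finish when only these pieces remain (= sum over removing one remaining piece with nothing left below it):
  1 left: {7}→1  {9}→1
  2 left: {5,7}→1  {7,9}→2  {8,9}→1
  3 left: {2,5,7}→1  {5,7,9}→3  {6,8,9}→1  {7,8,9}→3
  4 left: {2,5,7,9}→4  {4,6,8,9}→1  {5,7,8,9}→6  {6,7,8,9}→4
  5 left: {2,5,7,8,9}→10  {3,4,6,8,9}→1  {4,6,7,8,9}→5  {5,6,7,8,9}→10
  6 left: {1,3,4,6,8,9}→1  {2,5,6,7,8,9}→20  {3,4,6,7,8,9}→6  {4,5,6,7,8,9}→15
  7 left: {0,1,3,4,6,8,9}→1  {1,3,4,6,7,8,9}→7  {2,4,5,6,7,8,9}→35  {3,4,5,6,7,8,9}→21
  8 left: {0,1,3,4,6,7,8,9}→8  {1,3,4,5,6,7,8,9}→28  {2,3,4,5,6,7,8,9}→56
  placing 0:c first → 84 extensions
  placing 2:b first → 36 extensions
total linear extensions = 120

120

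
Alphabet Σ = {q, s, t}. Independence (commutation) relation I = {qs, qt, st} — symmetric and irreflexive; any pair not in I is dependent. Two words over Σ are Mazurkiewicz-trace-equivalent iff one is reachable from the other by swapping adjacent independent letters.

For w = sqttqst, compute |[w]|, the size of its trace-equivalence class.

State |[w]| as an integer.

#0=s has no predecessor
#1=q has no predecessor
#2=t has no predecessor
#3=t depends on [2:t]
#4=q depends on [1:q]
#5=s depends on [0:s]
#6=t depends on [3:t]
sources: [0:s, 1:q, 2:t]
N(rest) = Σ N(rest − s) over sources s of rest; N(one piece) = 1:
  size 1 → [4]=1  [5]=1  [6]=1
  size 2 → [0,5]=1  [1,4]=1  [3,6]=1  [4,5]=2  [4,6]=2  [5,6]=2
  size 3 → [0,4,5]=3  [0,5,6]=3  [1,4,5]=3  [1,4,6]=3  [2,3,6]=1  [3,4,6]=3  [3,5,6]=3  [4,5,6]=6
  size 4 → [0,1,4,5]=6  [0,3,5,6]=6  [0,4,5,6]=12  [1,3,4,6]=6  [1,4,5,6]=12  [2,3,4,6]=4  [2,3,5,6]=4  [3,4,5,6]=12
  size 5 → [0,1,4,5,6]=30  [0,2,3,5,6]=10  [0,3,4,5,6]=30  [1,2,3,4,6]=10  [1,3,4,5,6]=30  [2,3,4,5,6]=20
  first=0(s) contributes 60
  first=1(q) contributes 60
  first=2(t) contributes 90
|[w]| = 210

210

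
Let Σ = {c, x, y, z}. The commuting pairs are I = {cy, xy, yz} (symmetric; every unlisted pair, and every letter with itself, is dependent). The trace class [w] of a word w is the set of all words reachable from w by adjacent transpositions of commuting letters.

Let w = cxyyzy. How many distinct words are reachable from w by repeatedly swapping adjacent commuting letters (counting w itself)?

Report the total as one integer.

20

0(c) covers ∅
1(x) covers 0:c
2(y) covers ∅
3(y) covers 2:y
4(z) covers 1:x
5(y) covers 3:y
floor of heap: 0:c, 2:y
completions by unplaced set U, small U first (add the entries for U minus each lowest piece of U):
  |U|=1: {4}:1  {5}:1
  |U|=2: {1,4}:1  {3,5}:1  {4,5}:2
  |U|=3: {0,1,4}:1  {1,4,5}:3  {2,3,5}:1  {3,4,5}:3
  |U|=4: {0,1,4,5}:4  {1,3,4,5}:6  {2,3,4,5}:4
  start at 0(c): 10
  start at 2(y): 10
sum over floor = 20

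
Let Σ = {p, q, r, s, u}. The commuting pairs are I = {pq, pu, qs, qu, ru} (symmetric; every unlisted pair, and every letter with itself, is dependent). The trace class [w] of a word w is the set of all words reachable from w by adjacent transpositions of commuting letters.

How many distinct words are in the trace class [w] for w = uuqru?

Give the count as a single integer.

drop 0:u onto floor
drop 1:u onto {0:u}
drop 2:q onto floor
drop 3:r onto {2:q}
drop 4:u onto {1:u}
ground layer = {0:u, 2:q}
drop-orders for the pieces not yet dropped (sum over which currently-grounded one goes next):
  1 to go: {3} 1  {4} 1
  2 to go: {1,4} 1  {2,3} 1  {3,4} 2
  3 to go: {0,1,4} 1  {1,3,4} 3  {2,3,4} 3
  if 0:u drops first: 6 orders
  if 2:q drops first: 4 orders
heap linearizations: 10

10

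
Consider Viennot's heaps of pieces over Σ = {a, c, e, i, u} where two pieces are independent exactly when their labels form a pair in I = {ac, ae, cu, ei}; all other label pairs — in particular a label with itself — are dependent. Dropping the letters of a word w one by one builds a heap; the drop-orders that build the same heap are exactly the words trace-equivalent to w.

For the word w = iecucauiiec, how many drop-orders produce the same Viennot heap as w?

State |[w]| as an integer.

60

0(i) covers ∅
1(e) covers ∅
2(c) covers 0:i, 1:e
3(u) covers 0:i, 1:e
4(c) covers 2:c
5(a) covers 3:u
6(u) covers 5:a
7(i) covers 4:c, 6:u
8(i) covers 7:i
9(e) covers 4:c, 6:u
10(c) covers 8:i, 9:e
floor of heap: 0:i, 1:e
completions by unplaced set U, small U first (add the entries for U minus each lowest piece of U):
  |U|=1: {10}:1
  |U|=2: {8,10}:1  {9,10}:1
  |U|=3: {7,8,10}:1  {8,9,10}:2
  |U|=4: {7,8,9,10}:3
  |U|=5: {4,7,8,9,10}:3  {6,7,8,9,10}:3
  |U|=6: {2,4,7,8,9,10}:3  {4,6,7,8,9,10}:6  {5,6,7,8,9,10}:3
  |U|=7: {2,4,6,7,8,9,10}:9  {3,5,6,7,8,9,10}:3  {4,5,6,7,8,9,10}:9
  |U|=8: {2,4,5,6,7,8,9,10}:18  {3,4,5,6,7,8,9,10}:12
  |U|=9: {2,3,4,5,6,7,8,9,10}:30
  start at 0(i): 30
  start at 1(e): 30
sum over floor = 60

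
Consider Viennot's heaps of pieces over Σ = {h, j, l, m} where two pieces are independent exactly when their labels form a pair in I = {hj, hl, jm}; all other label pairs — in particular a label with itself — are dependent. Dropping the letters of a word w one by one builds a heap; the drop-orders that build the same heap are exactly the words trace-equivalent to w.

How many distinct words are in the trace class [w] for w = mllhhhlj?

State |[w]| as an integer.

0(m) covers ∅
1(l) covers 0:m
2(l) covers 1:l
3(h) covers 0:m
4(h) covers 3:h
5(h) covers 4:h
6(l) covers 2:l
7(j) covers 6:l
floor of heap: 0:m
completions by unplaced set U, small U first (add the entries for U minus each lowest piece of U):
  |U|=1: {5}:1  {7}:1
  |U|=2: {4,5}:1  {5,7}:2  {6,7}:1
  |U|=3: {2,6,7}:1  {3,4,5}:1  {4,5,7}:3  {5,6,7}:3
  |U|=4: {1,2,6,7}:1  {2,5,6,7}:4  {3,4,5,7}:4  {4,5,6,7}:6
  |U|=5: {1,2,5,6,7}:5  {2,4,5,6,7}:10  {3,4,5,6,7}:10
  |U|=6: {1,2,4,5,6,7}:15  {2,3,4,5,6,7}:20
  start at 0(m): 35

35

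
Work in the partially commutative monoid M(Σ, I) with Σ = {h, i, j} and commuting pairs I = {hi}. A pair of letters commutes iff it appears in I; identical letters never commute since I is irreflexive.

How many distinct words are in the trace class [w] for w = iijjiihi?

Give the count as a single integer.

4

piece 0:i — minimal
piece 1:i rests on {0:i}
piece 2:j rests on {1:i}
piece 3:j rests on {2:j}
piece 4:i rests on {3:j}
piece 5:i rests on {4:i}
piece 6:h rests on {3:j}
piece 7:i rests on {5:i}
minimal pieces: {0:i}
ways to finish when only these pieces remain (= sum over removing one remaining piece with nothing left below it):
  1 left: {6}→1  {7}→1
  2 left: {5,7}→1  {6,7}→2
  3 left: {4,5,7}→1  {5,6,7}→3
  4 left: {4,5,6,7}→4
  5 left: {3,4,5,6,7}→4
  6 left: {2,3,4,5,6,7}→4
  placing 0:i first → 4 extensions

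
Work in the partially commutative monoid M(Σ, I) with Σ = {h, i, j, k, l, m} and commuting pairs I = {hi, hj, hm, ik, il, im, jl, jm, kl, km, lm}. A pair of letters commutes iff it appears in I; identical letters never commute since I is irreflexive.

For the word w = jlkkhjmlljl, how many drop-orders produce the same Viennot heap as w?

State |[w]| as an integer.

piece 0:j — minimal
piece 1:l — minimal
piece 2:k rests on {0:j}
piece 3:k rests on {2:k}
piece 4:h rests on {1:l, 3:k}
piece 5:j rests on {3:k}
piece 6:m — minimal
piece 7:l rests on {4:h}
piece 8:l rests on {7:l}
piece 9:j rests on {5:j}
piece 10:l rests on {8:l}
minimal pieces: {0:j, 1:l, 6:m}
ways to finish when only these pieces remain (= sum over removing one remaining piece with nothing left below it):
  1 left: {6}→1  {9}→1  {10}→1
  2 left: {5,9}→1  {6,9}→2  {6,10}→2  {8,10}→1  {9,10}→2
  3 left: {5,6,9}→3  {5,9,10}→3  {6,8,10}→3  {6,9,10}→6  {7,8,10}→1  {8,9,10}→3
  4 left: {4,7,8,10}→1  {5,6,9,10}→12  {5,8,9,10}→6  {6,7,8,10}→4  {6,8,9,10}→12  {7,8,9,10}→4
  5 left: {1,4,7,8,10}→1  {4,6,7,8,10}→5  {4,7,8,9,10}→5  {5,6,8,9,10}→30  {5,7,8,9,10}→10  {6,7,8,9,10}→20
  6 left: {1,4,6,7,8,10}→6  {1,4,7,8,9,10}→6  {4,5,7,8,9,10}→15  {4,6,7,8,9,10}→30  {5,6,7,8,9,10}→60
  7 left: {1,4,5,7,8,9,10}→21  {1,4,6,7,8,9,10}→42  {3,4,5,7,8,9,10}→15  {4,5,6,7,8,9,10}→105
  8 left: {1,3,4,5,7,8,9,10}→36  {1,4,5,6,7,8,9,10}→168  {2,3,4,5,7,8,9,10}→15  {3,4,5,6,7,8,9,10}→120
  9 left: {0,2,3,4,5,7,8,9,10}→15  {1,2,3,4,5,7,8,9,10}→51  {1,3,4,5,6,7,8,9,10}→324  {2,3,4,5,6,7,8,9,10}→135
  placing 0:j first → 510 extensions
  placing 1:l first → 150 extensions
  placing 6:m first → 66 extensions
total linear extensions = 726

726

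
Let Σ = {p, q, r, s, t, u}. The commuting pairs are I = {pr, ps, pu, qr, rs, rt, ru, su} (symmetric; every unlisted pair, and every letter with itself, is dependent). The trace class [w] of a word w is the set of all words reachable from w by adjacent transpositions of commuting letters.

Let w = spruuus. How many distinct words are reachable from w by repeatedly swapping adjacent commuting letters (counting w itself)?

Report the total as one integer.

drop 0:s onto floor
drop 1:p onto floor
drop 2:r onto floor
drop 3:u onto floor
drop 4:u onto {3:u}
drop 5:u onto {4:u}
drop 6:s onto {0:s}
ground layer = {0:s, 1:p, 2:r, 3:u}
drop-orders for the pieces not yet dropped (sum over which currently-grounded one goes next):
  1 to go: {1} 1  {2} 1  {5} 1  {6} 1
  2 to go: {0,6} 1  {1,2} 2  {1,5} 2  {1,6} 2  {2,5} 2  {2,6} 2  {4,5} 1  {5,6} 2
  3 to go: {0,1,6} 3  {0,2,6} 3  {0,5,6} 3  {1,2,5} 6  {1,2,6} 6  {1,4,5} 3  {1,5,6} 6  {2,4,5} 3  {2,5,6} 6  {3,4,5} 1  {4,5,6} 3
  4 to go: {0,1,2,6} 12  {0,1,5,6} 12  {0,2,5,6} 12  {0,4,5,6} 6  {1,2,4,5} 12  {1,2,5,6} 24  {1,3,4,5} 4  {1,4,5,6} 12  {2,3,4,5} 4  {2,4,5,6} 12  {3,4,5,6} 4
  5 to go: {0,1,2,5,6} 60  {0,1,4,5,6} 30  {0,2,4,5,6} 30  {0,3,4,5,6} 10  {1,2,3,4,5} 20  {1,2,4,5,6} 60  {1,3,4,5,6} 20  {2,3,4,5,6} 20
  if 0:s drops first: 120 orders
  if 1:p drops first: 60 orders
  if 2:r drops first: 60 orders
  if 3:u drops first: 180 orders
heap linearizations: 420

420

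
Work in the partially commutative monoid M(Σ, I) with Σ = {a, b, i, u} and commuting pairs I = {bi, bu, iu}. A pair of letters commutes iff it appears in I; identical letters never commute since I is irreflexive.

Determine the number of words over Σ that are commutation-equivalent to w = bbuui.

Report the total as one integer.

30

0(b) covers ∅
1(b) covers 0:b
2(u) covers ∅
3(u) covers 2:u
4(i) covers ∅
floor of heap: 0:b, 2:u, 4:i
completions by unplaced set U, small U first (add the entries for U minus each lowest piece of U):
  |U|=1: {1}:1  {3}:1  {4}:1
  |U|=2: {0,1}:1  {1,3}:2  {1,4}:2  {2,3}:1  {3,4}:2
  |U|=3: {0,1,3}:3  {0,1,4}:3  {1,2,3}:3  {1,3,4}:6  {2,3,4}:3
  start at 0(b): 12
  start at 2(u): 12
  start at 4(i): 6
sum over floor = 30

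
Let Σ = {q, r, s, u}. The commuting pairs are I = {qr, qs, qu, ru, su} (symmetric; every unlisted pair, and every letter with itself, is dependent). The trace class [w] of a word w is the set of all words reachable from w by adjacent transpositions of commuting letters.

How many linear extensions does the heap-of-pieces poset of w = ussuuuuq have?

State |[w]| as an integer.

0(u) covers ∅
1(s) covers ∅
2(s) covers 1:s
3(u) covers 0:u
4(u) covers 3:u
5(u) covers 4:u
6(u) covers 5:u
7(q) covers ∅
floor of heap: 0:u, 1:s, 7:q
completions by unplaced set U, small U first (add the entries for U minus each lowest piece of U):
  |U|=1: {2}:1  {6}:1  {7}:1
  |U|=2: {1,2}:1  {2,6}:2  {2,7}:2  {5,6}:1  {6,7}:2
  |U|=3: {1,2,6}:3  {1,2,7}:3  {2,5,6}:3  {2,6,7}:6  {4,5,6}:1  {5,6,7}:3
  |U|=4: {1,2,5,6}:6  {1,2,6,7}:12  {2,4,5,6}:4  {2,5,6,7}:12  {3,4,5,6}:1  {4,5,6,7}:4
  |U|=5: {0,3,4,5,6}:1  {1,2,4,5,6}:10  {1,2,5,6,7}:30  {2,3,4,5,6}:5  {2,4,5,6,7}:20  {3,4,5,6,7}:5
  |U|=6: {0,2,3,4,5,6}:6  {0,3,4,5,6,7}:6  {1,2,3,4,5,6}:15  {1,2,4,5,6,7}:60  {2,3,4,5,6,7}:30
  start at 0(u): 105
  start at 1(s): 42
  start at 7(q): 21
sum over floor = 168

168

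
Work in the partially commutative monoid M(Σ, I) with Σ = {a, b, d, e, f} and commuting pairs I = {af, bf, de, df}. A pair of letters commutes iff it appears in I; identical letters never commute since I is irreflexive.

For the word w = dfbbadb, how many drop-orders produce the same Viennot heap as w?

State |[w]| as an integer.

7

drop 0:d onto floor
drop 1:f onto floor
drop 2:b onto {0:d}
drop 3:b onto {2:b}
drop 4:a onto {3:b}
drop 5:d onto {4:a}
drop 6:b onto {5:d}
ground layer = {0:d, 1:f}
drop-orders for the pieces not yet dropped (sum over which currently-grounded one goes next):
  1 to go: {1} 1  {6} 1
  2 to go: {1,6} 2  {5,6} 1
  3 to go: {1,5,6} 3  {4,5,6} 1
  4 to go: {1,4,5,6} 4  {3,4,5,6} 1
  5 to go: {1,3,4,5,6} 5  {2,3,4,5,6} 1
  if 0:d drops first: 6 orders
  if 1:f drops first: 1 orders
heap linearizations: 7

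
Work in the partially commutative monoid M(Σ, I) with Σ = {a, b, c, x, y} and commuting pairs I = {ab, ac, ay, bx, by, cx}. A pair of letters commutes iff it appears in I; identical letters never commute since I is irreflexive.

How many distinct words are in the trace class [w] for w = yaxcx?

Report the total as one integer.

piece 0:y — minimal
piece 1:a — minimal
piece 2:x rests on {0:y, 1:a}
piece 3:c rests on {0:y}
piece 4:x rests on {2:x}
minimal pieces: {0:y, 1:a}
ways to finish when only these pieces remain (= sum over removing one remaining piece with nothing left below it):
  1 left: {3}→1  {4}→1
  2 left: {2,4}→1  {3,4}→2
  3 left: {1,2,4}→1  {2,3,4}→3
  placing 0:y first → 4 extensions
  placing 1:a first → 3 extensions
total linear extensions = 7

7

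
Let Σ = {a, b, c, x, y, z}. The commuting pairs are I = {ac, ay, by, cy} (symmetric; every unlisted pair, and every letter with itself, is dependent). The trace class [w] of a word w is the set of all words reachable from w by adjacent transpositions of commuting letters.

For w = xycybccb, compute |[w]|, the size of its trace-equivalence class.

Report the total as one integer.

21

piece 0:x — minimal
piece 1:y rests on {0:x}
piece 2:c rests on {0:x}
piece 3:y rests on {1:y}
piece 4:b rests on {2:c}
piece 5:c rests on {4:b}
piece 6:c rests on {5:c}
piece 7:b rests on {6:c}
minimal pieces: {0:x}
ways to finish when only these pieces remain (= sum over removing one remaining piece with nothing left below it):
  1 left: {3}→1  {7}→1
  2 left: {1,3}→1  {3,7}→2  {6,7}→1
  3 left: {1,3,7}→3  {3,6,7}→3  {5,6,7}→1
  4 left: {1,3,6,7}→6  {3,5,6,7}→4  {4,5,6,7}→1
  5 left: {1,3,5,6,7}→10  {2,4,5,6,7}→1  {3,4,5,6,7}→5
  6 left: {1,3,4,5,6,7}→15  {2,3,4,5,6,7}→6
  placing 0:x first → 21 extensions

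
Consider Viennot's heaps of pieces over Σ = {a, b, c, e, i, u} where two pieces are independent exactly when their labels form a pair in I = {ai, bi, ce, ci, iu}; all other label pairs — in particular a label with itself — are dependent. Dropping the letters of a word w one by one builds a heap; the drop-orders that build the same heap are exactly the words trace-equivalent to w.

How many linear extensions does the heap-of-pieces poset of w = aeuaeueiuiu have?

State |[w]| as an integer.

0(a) covers ∅
1(e) covers 0:a
2(u) covers 1:e
3(a) covers 2:u
4(e) covers 3:a
5(u) covers 4:e
6(e) covers 5:u
7(i) covers 6:e
8(u) covers 6:e
9(i) covers 7:i
10(u) covers 8:u
floor of heap: 0:a
completions by unplaced set U, small U first (add the entries for U minus each lowest piece of U):
  |U|=1: {9}:1  {10}:1
  |U|=2: {7,9}:1  {8,10}:1  {9,10}:2
  |U|=3: {7,9,10}:3  {8,9,10}:3
  |U|=4: {7,8,9,10}:6
  |U|=5: {6,7,8,9,10}:6
  |U|=6: {5,6,7,8,9,10}:6
  |U|=7: {4,5,6,7,8,9,10}:6
  |U|=8: {3,4,5,6,7,8,9,10}:6
  |U|=9: {2,3,4,5,6,7,8,9,10}:6
  start at 0(a): 6

6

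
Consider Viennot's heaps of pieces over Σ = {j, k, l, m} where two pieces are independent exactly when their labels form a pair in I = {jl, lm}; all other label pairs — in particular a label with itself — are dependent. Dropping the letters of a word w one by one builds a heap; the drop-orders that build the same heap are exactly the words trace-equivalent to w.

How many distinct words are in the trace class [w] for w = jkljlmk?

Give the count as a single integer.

6

0(j) covers ∅
1(k) covers 0:j
2(l) covers 1:k
3(j) covers 1:k
4(l) covers 2:l
5(m) covers 3:j
6(k) covers 4:l, 5:m
floor of heap: 0:j
completions by unplaced set U, small U first (add the entries for U minus each lowest piece of U):
  |U|=1: {6}:1
  |U|=2: {4,6}:1  {5,6}:1
  |U|=3: {2,4,6}:1  {3,5,6}:1  {4,5,6}:2
  |U|=4: {2,4,5,6}:3  {3,4,5,6}:3
  |U|=5: {2,3,4,5,6}:6
  start at 0(j): 6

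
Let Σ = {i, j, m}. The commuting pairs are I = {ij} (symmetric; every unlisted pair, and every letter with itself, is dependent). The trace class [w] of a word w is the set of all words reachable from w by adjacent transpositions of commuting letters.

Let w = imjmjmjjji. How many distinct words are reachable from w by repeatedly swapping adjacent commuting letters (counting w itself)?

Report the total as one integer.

4

0(i) covers ∅
1(m) covers 0:i
2(j) covers 1:m
3(m) covers 2:j
4(j) covers 3:m
5(m) covers 4:j
6(j) covers 5:m
7(j) covers 6:j
8(j) covers 7:j
9(i) covers 5:m
floor of heap: 0:i
completions by unplaced set U, small U first (add the entries for U minus each lowest piece of U):
  |U|=1: {8}:1  {9}:1
  |U|=2: {7,8}:1  {8,9}:2
  |U|=3: {6,7,8}:1  {7,8,9}:3
  |U|=4: {6,7,8,9}:4
  |U|=5: {5,6,7,8,9}:4
  |U|=6: {4,5,6,7,8,9}:4
  |U|=7: {3,4,5,6,7,8,9}:4
  |U|=8: {2,3,4,5,6,7,8,9}:4
  start at 0(i): 4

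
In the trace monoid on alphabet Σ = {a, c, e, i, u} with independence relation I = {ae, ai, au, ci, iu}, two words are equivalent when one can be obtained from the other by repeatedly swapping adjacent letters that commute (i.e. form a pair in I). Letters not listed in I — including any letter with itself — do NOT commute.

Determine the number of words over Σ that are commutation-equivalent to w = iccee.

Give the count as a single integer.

0(i) covers ∅
1(c) covers ∅
2(c) covers 1:c
3(e) covers 0:i, 2:c
4(e) covers 3:e
floor of heap: 0:i, 1:c
completions by unplaced set U, small U first (add the entries for U minus each lowest piece of U):
  |U|=1: {4}:1
  |U|=2: {3,4}:1
  |U|=3: {0,3,4}:1  {2,3,4}:1
  start at 0(i): 1
  start at 1(c): 2
sum over floor = 3

3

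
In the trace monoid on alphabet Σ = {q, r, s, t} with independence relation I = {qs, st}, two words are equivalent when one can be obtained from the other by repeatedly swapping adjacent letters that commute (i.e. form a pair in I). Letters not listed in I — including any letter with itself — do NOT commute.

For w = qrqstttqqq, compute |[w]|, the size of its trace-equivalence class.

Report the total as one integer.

drop 0:q onto floor
drop 1:r onto {0:q}
drop 2:q onto {1:r}
drop 3:s onto {1:r}
drop 4:t onto {2:q}
drop 5:t onto {4:t}
drop 6:t onto {5:t}
drop 7:q onto {6:t}
drop 8:q onto {7:q}
drop 9:q onto {8:q}
ground layer = {0:q}
drop-orders for the pieces not yet dropped (sum over which currently-grounded one goes next):
  1 to go: {3} 1  {9} 1
  2 to go: {3,9} 2  {8,9} 1
  3 to go: {3,8,9} 3  {7,8,9} 1
  4 to go: {3,7,8,9} 4  {6,7,8,9} 1
  5 to go: {3,6,7,8,9} 5  {5,6,7,8,9} 1
  6 to go: {3,5,6,7,8,9} 6  {4,5,6,7,8,9} 1
  7 to go: {2,4,5,6,7,8,9} 1  {3,4,5,6,7,8,9} 7
  8 to go: {2,3,4,5,6,7,8,9} 8
  if 0:q drops first: 8 orders

8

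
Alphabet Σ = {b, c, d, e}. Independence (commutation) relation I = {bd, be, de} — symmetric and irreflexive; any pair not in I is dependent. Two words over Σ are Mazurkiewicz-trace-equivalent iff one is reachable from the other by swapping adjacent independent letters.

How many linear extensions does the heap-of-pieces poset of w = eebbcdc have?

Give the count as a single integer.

6

drop 0:e onto floor
drop 1:e onto {0:e}
drop 2:b onto floor
drop 3:b onto {2:b}
drop 4:c onto {1:e, 3:b}
drop 5:d onto {4:c}
drop 6:c onto {5:d}
ground layer = {0:e, 2:b}
drop-orders for the pieces not yet dropped (sum over which currently-grounded one goes next):
  1 to go: {6} 1
  2 to go: {5,6} 1
  3 to go: {4,5,6} 1
  4 to go: {1,4,5,6} 1  {3,4,5,6} 1
  5 to go: {0,1,4,5,6} 1  {1,3,4,5,6} 2  {2,3,4,5,6} 1
  if 0:e drops first: 3 orders
  if 2:b drops first: 3 orders
heap linearizations: 6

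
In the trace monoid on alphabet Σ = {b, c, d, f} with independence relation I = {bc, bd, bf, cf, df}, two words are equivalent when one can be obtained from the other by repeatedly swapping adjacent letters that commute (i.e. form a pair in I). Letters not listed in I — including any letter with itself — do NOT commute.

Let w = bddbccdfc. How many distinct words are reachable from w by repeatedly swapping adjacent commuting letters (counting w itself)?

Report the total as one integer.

piece 0:b — minimal
piece 1:d — minimal
piece 2:d rests on {1:d}
piece 3:b rests on {0:b}
piece 4:c rests on {2:d}
piece 5:c rests on {4:c}
piece 6:d rests on {5:c}
piece 7:f — minimal
piece 8:c rests on {6:d}
minimal pieces: {0:b, 1:d, 7:f}
ways to finish when only these pieces remain (= sum over removing one remaining piece with nothing left below it):
  1 left: {3}→1  {7}→1  {8}→1
  2 left: {0,3}→1  {3,7}→2  {3,8}→2  {6,8}→1  {7,8}→2
  3 left: {0,3,7}→3  {0,3,8}→3  {3,6,8}→3  {3,7,8}→6  {5,6,8}→1  {6,7,8}→3
  4 left: {0,3,6,8}→6  {0,3,7,8}→12  {3,5,6,8}→4  {3,6,7,8}→12  {4,5,6,8}→1  {5,6,7,8}→4
  5 left: {0,3,5,6,8}→10  {0,3,6,7,8}→30  {2,4,5,6,8}→1  {3,4,5,6,8}→5  {3,5,6,7,8}→20  {4,5,6,7,8}→5
  6 left: {0,3,4,5,6,8}→15  {0,3,5,6,7,8}→60  {1,2,4,5,6,8}→1  {2,3,4,5,6,8}→6  {2,4,5,6,7,8}→6  {3,4,5,6,7,8}→30
  7 left: {0,2,3,4,5,6,8}→21  {0,3,4,5,6,7,8}→105  {1,2,3,4,5,6,8}→7  {1,2,4,5,6,7,8}→7  {2,3,4,5,6,7,8}→42
  placing 0:b first → 56 extensions
  placing 1:d first → 168 extensions
  placing 7:f first → 28 extensions
total linear extensions = 252

252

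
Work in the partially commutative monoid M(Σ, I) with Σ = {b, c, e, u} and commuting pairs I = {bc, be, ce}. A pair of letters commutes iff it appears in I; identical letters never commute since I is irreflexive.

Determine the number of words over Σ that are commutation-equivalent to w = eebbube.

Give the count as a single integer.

12

drop 0:e onto floor
drop 1:e onto {0:e}
drop 2:b onto floor
drop 3:b onto {2:b}
drop 4:u onto {1:e, 3:b}
drop 5:b onto {4:u}
drop 6:e onto {4:u}
ground layer = {0:e, 2:b}
drop-orders for the pieces not yet dropped (sum over which currently-grounded one goes next):
  1 to go: {5} 1  {6} 1
  2 to go: {5,6} 2
  3 to go: {4,5,6} 2
  4 to go: {1,4,5,6} 2  {3,4,5,6} 2
  5 to go: {0,1,4,5,6} 2  {1,3,4,5,6} 4  {2,3,4,5,6} 2
  if 0:e drops first: 6 orders
  if 2:b drops first: 6 orders
heap linearizations: 12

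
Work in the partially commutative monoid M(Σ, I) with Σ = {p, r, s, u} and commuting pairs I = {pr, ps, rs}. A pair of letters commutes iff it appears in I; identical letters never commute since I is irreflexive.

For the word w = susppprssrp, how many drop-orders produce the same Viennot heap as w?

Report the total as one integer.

0(s) covers ∅
1(u) covers 0:s
2(s) covers 1:u
3(p) covers 1:u
4(p) covers 3:p
5(p) covers 4:p
6(r) covers 1:u
7(s) covers 2:s
8(s) covers 7:s
9(r) covers 6:r
10(p) covers 5:p
floor of heap: 0:s
completions by unplaced set U, small U first (add the entries for U minus each lowest piece of U):
  |U|=1: {8}:1  {9}:1  {10}:1
  |U|=2: {5,10}:1  {6,9}:1  {7,8}:1  {8,9}:2  {8,10}:2  {9,10}:2
  |U|=3: {2,7,8}:1  {4,5,10}:1  {5,8,10}:3  {5,9,10}:3  {6,8,9}:3  {6,9,10}:3  {7,8,9}:3  {7,8,10}:3  {8,9,10}:6
  |U|=4: {2,7,8,9}:4  {2,7,8,10}:4  {3,4,5,10}:1  {4,5,8,10}:4  {4,5,9,10}:4  {5,6,9,10}:6  {5,7,8,10}:6  {5,8,9,10}:12  {6,7,8,9}:6  {6,8,9,10}:12  {7,8,9,10}:12
  |U|=5: {2,5,7,8,10}:10  {2,6,7,8,9}:10  {2,7,8,9,10}:20  {3,4,5,8,10}:5  {3,4,5,9,10}:5  {4,5,6,9,10}:10  {4,5,7,8,10}:10  {4,5,8,9,10}:20  {5,6,8,9,10}:30  {5,7,8,9,10}:30  {6,7,8,9,10}:30
  |U|=6: {2,4,5,7,8,10}:20  {2,5,7,8,9,10}:60  {2,6,7,8,9,10}:60  {3,4,5,6,9,10}:15  {3,4,5,7,8,10}:15  {3,4,5,8,9,10}:30  {4,5,6,8,9,10}:60  {4,5,7,8,9,10}:60  {5,6,7,8,9,10}:90
  |U|=7: {2,3,4,5,7,8,10}:35  {2,4,5,7,8,9,10}:140  {2,5,6,7,8,9,10}:210  {3,4,5,6,8,9,10}:105  {3,4,5,7,8,9,10}:105  {4,5,6,7,8,9,10}:210
  |U|=8: {2,3,4,5,7,8,9,10}:280  {2,4,5,6,7,8,9,10}:560  {3,4,5,6,7,8,9,10}:420
  |U|=9: {2,3,4,5,6,7,8,9,10}:1260
  start at 0(s): 1260

1260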